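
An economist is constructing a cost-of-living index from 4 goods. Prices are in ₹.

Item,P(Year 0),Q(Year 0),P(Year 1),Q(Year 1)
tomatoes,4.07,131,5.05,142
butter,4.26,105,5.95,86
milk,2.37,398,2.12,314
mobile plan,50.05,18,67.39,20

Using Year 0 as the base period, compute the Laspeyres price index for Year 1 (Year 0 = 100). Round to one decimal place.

118.4

Laspeyres price index uses base-period quantities as weights.
ΣP(Year 1)·Q(Year 0) = 5.05×131 + 5.95×105 + 2.12×398 + 67.39×18 = 661.55 + 624.75 + 843.76 + 1213.02 = 3343.08
ΣP(Year 0)·Q(Year 0) = 4.07×131 + 4.26×105 + 2.37×398 + 50.05×18 = 533.17 + 447.3 + 943.26 + 900.9 = 2824.63
Index = 3343.08 / 2824.63 × 100 = 118.3546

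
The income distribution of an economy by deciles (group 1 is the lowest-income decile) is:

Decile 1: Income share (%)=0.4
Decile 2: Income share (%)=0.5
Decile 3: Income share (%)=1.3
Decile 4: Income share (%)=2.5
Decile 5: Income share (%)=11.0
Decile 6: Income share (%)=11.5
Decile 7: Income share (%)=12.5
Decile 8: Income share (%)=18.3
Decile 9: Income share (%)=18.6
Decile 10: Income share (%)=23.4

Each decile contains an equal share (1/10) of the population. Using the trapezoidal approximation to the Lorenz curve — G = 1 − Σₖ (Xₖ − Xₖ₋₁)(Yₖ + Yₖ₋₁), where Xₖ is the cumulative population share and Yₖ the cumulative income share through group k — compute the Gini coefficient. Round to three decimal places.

Cumulative income shares Yₖ: 0.0040, 0.0090, 0.0220, 0.0470, 0.1570, 0.2720, 0.3970, 0.5800, 0.7660, 1.0000
Σ (Xₖ−Xₖ₋₁)(Yₖ+Yₖ₋₁) = (1/10)(0.0040+0.0000) + (1/10)(0.0090+0.0040) + (1/10)(0.0220+0.0090) + (1/10)(0.0470+0.0220) + (1/10)(0.1570+0.0470) + (1/10)(0.2720+0.1570) + (1/10)(0.3970+0.2720) + (1/10)(0.5800+0.3970) + (1/10)(0.7660+0.5800) + (1/10)(1.0000+0.7660)
  = 0.0004 + 0.0013 + 0.0031 + 0.0069 + 0.0204 + 0.0429 + 0.0669 + 0.0977 + 0.1346 + 0.1766 = 0.5508
G = 1 − 0.5508 = 0.4492

0.449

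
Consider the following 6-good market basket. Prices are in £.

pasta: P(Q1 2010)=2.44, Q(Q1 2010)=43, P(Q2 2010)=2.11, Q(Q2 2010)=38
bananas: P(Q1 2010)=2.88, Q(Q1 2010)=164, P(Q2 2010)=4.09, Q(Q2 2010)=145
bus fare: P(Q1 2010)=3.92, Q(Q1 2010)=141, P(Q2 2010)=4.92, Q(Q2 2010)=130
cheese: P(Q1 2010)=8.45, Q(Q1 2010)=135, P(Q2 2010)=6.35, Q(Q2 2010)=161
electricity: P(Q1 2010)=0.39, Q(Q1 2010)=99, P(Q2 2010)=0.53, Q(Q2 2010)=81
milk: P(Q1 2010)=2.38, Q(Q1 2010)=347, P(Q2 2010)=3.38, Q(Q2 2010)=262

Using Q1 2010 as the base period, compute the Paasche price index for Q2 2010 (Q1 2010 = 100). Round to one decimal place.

Paasche price index uses current-period quantities as weights.
ΣP(Q2 2010)·Q(Q2 2010) = 2.11×38 + 4.09×145 + 4.92×130 + 6.35×161 + 0.53×81 + 3.38×262 = 80.18 + 593.05 + 639.6 + 1022.35 + 42.93 + 885.56 = 3263.67
ΣP(Q1 2010)·Q(Q2 2010) = 2.44×38 + 2.88×145 + 3.92×130 + 8.45×161 + 0.39×81 + 2.38×262 = 92.72 + 417.6 + 509.6 + 1360.45 + 31.59 + 623.56 = 3035.52
Index = 3263.67 / 3035.52 × 100 = 107.5160

107.5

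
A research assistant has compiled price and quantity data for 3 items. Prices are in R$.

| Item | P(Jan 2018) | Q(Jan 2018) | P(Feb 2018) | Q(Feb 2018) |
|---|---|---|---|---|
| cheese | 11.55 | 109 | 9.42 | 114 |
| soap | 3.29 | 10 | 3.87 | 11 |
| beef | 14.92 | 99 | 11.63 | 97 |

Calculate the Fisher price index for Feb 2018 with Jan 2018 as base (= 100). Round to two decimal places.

Laspeyres component (base-period weights):
ΣP(Feb 2018)Q(Jan 2018) = 9.42×109 + 3.87×10 + 11.63×99 = 1026.78 + 38.7 + 1151.37 = 2216.85
ΣP(Jan 2018)Q(Jan 2018) = 11.55×109 + 3.29×10 + 14.92×99 = 1258.95 + 32.9 + 1477.08 = 2768.93
L = 2216.85 / 2768.93 × 100 = 80.0616
Paasche component (current-period weights):
ΣP(Feb 2018)Q(Feb 2018) = 9.42×114 + 3.87×11 + 11.63×97 = 1073.88 + 42.57 + 1128.11 = 2244.56
ΣP(Jan 2018)Q(Feb 2018) = 11.55×114 + 3.29×11 + 14.92×97 = 1316.7 + 36.19 + 1447.24 = 2800.13
P = 2244.56 / 2800.13 × 100 = 80.1591
Fisher = √(L × P) = √(80.0616 × 80.1591) = 80.1104

80.11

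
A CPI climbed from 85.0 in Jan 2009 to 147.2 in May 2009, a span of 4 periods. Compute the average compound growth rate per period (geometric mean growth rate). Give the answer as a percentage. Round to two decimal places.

Growth factor = (147.2/85.0)^(1/4) = (1.731765)^(1/4) = 1.147155
Growth rate = 1.147155 − 1 = 0.147155 = 14.7155%

14.72%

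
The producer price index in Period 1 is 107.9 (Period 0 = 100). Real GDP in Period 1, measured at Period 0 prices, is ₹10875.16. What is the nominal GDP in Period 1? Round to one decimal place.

11734.3

Nominal = Real × (Index/100) = 10875.16 × (107.9/100)
        = 10875.16 × 1.079 = 11734.2976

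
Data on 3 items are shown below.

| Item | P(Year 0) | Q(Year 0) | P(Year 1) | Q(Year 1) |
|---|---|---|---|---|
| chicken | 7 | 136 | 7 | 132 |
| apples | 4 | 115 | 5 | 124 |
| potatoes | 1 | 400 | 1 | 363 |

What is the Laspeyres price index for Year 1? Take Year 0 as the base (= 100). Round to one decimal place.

Laspeyres price index uses base-period quantities as weights.
ΣP(Year 1)·Q(Year 0) = 7×136 + 5×115 + 1×400 = 952 + 575 + 400 = 1927
ΣP(Year 0)·Q(Year 0) = 7×136 + 4×115 + 1×400 = 952 + 460 + 400 = 1812
Index = 1927 / 1812 × 100 = 106.3466

106.3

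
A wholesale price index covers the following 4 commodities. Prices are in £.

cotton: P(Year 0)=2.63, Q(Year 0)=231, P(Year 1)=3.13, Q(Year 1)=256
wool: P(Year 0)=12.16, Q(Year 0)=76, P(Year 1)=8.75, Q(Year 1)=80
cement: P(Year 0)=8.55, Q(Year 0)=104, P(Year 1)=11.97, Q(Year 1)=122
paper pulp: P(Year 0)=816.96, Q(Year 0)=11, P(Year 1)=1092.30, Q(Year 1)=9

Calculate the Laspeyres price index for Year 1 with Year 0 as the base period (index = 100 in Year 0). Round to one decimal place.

Laspeyres price index uses base-period quantities as weights.
ΣP(Year 1)·Q(Year 0) = 3.13×231 + 8.75×76 + 11.97×104 + 1092.30×11 = 723.03 + 665 + 1244.88 + 12015.3 = 14648.21
ΣP(Year 0)·Q(Year 0) = 2.63×231 + 12.16×76 + 8.55×104 + 816.96×11 = 607.53 + 924.16 + 889.2 + 8986.56 = 11407.45
Index = 14648.21 / 11407.45 × 100 = 128.4092

128.4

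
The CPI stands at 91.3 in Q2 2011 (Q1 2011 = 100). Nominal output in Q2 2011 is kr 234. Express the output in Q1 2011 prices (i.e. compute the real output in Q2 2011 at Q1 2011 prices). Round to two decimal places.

Real = Nominal ÷ (Index/100) = 234 ÷ (91.3/100)
     = 234 ÷ 0.913 = 256.2979

256.30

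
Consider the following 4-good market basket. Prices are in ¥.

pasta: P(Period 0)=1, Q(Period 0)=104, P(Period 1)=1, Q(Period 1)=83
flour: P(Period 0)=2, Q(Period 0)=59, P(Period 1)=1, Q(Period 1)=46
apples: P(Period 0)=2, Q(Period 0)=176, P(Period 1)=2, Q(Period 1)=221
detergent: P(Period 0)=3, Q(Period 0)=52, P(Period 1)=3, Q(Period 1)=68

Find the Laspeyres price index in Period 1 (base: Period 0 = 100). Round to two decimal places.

Laspeyres price index uses base-period quantities as weights.
ΣP(Period 1)·Q(Period 0) = 1×104 + 1×59 + 2×176 + 3×52 = 104 + 59 + 352 + 156 = 671
ΣP(Period 0)·Q(Period 0) = 1×104 + 2×59 + 2×176 + 3×52 = 104 + 118 + 352 + 156 = 730
Index = 671 / 730 × 100 = 91.9178

91.92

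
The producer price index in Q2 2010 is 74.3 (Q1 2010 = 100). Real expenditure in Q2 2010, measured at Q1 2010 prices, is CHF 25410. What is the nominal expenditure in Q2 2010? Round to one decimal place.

Nominal = Real × (Index/100) = 25410 × (74.3/100)
        = 25410 × 0.743 = 18879.6300

18879.6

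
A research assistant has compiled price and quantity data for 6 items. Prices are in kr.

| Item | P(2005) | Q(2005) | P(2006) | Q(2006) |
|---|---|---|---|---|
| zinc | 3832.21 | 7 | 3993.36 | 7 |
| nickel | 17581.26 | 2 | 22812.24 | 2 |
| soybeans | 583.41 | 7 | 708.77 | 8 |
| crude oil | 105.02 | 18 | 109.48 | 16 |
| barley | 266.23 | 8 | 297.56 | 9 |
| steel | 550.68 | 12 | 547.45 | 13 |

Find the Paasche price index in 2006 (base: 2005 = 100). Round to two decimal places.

Paasche price index uses current-period quantities as weights.
ΣP(2006)·Q(2006) = 3993.36×7 + 22812.24×2 + 708.77×8 + 109.48×16 + 297.56×9 + 547.45×13 = 27953.52 + 45624.48 + 5670.16 + 1751.68 + 2678.04 + 7116.85 = 90794.73
ΣP(2005)·Q(2006) = 3832.21×7 + 17581.26×2 + 583.41×8 + 105.02×16 + 266.23×9 + 550.68×13 = 26825.47 + 35162.52 + 4667.28 + 1680.32 + 2396.07 + 7158.84 = 77890.5
Index = 90794.73 / 77890.5 × 100 = 116.5671

116.57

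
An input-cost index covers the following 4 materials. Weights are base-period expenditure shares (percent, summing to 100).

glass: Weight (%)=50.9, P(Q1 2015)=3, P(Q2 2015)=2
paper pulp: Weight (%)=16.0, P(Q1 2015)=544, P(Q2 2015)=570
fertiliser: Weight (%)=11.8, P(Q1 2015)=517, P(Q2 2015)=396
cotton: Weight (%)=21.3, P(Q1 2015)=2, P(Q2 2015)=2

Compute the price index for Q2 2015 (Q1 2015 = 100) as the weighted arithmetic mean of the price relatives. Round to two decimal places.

81.04

glass: 50.9 × (2/3) = 50.9 × 0.666667 = 33.9333
paper pulp: 16.0 × (570/544) = 16.0 × 1.047794 = 16.7647
fertiliser: 11.8 × (396/517) = 11.8 × 0.765957 = 9.0383
cotton: 21.3 × (2/2) = 21.3 × 1.000000 = 21.3000
Index = Σ wᵢ·(p₁ᵢ/p₀ᵢ) = 33.9333 + 16.7647 + 9.0383 + 21.3000 = 81.0363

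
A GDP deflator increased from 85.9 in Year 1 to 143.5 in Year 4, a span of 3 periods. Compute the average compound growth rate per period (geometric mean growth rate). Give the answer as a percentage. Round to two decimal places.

Growth factor = (143.5/85.9)^(1/3) = (1.670547)^(1/3) = 1.186551
Growth rate = 1.186551 − 1 = 0.186551 = 18.6551%

18.66%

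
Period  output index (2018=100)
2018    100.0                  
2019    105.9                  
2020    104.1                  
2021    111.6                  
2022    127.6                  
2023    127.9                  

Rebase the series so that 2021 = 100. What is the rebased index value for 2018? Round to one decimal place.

Rebased(2018) = 100.0 / 111.6 × 100 = 89.6057

89.6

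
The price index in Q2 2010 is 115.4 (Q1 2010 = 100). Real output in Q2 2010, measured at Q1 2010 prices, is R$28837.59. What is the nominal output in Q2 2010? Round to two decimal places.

Nominal = Real × (Index/100) = 28837.59 × (115.4/100)
        = 28837.59 × 1.154 = 33278.5789

33278.58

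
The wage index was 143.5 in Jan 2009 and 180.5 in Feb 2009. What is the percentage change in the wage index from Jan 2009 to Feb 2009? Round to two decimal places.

25.78%

Change = (180.5 − 143.5) / 143.5 × 100
       = 37.0 / 143.5 × 100 = 25.7840%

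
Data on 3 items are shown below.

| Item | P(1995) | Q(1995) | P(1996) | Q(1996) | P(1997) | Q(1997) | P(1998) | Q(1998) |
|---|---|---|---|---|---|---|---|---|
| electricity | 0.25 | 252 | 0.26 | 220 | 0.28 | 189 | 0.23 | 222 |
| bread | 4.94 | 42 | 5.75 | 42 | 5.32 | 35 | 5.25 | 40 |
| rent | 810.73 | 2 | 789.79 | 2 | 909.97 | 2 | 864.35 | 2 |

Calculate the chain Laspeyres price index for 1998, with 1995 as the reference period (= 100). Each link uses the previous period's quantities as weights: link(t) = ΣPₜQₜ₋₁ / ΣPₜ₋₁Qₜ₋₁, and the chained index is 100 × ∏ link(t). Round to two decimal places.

Link 1995→1996:
ΣP(1996)Q(1995) = 0.26×252 + 5.75×42 + 789.79×2 = 65.52 + 241.5 + 1579.58 = 1886.6
ΣP(1995)Q(1995) = 0.25×252 + 4.94×42 + 810.73×2 = 63 + 207.48 + 1621.46 = 1891.94
link = 1886.6/1891.94 = 0.997178
Link 1996→1997:
ΣP(1997)Q(1996) = 0.28×220 + 5.32×42 + 909.97×2 = 61.6 + 223.44 + 1819.94 = 2104.98
ΣP(1996)Q(1996) = 0.26×220 + 5.75×42 + 789.79×2 = 57.2 + 241.5 + 1579.58 = 1878.28
link = 2104.98/1878.28 = 1.120696
Link 1997→1998:
ΣP(1998)Q(1997) = 0.23×189 + 5.25×35 + 864.35×2 = 43.47 + 183.75 + 1728.7 = 1955.92
ΣP(1997)Q(1997) = 0.28×189 + 5.32×35 + 909.97×2 = 52.92 + 186.2 + 1819.94 = 2059.06
link = 1955.92/2059.06 = 0.949909
Chained index = 100 × 0.997178 × 1.120696 × 0.949909 = 106.1554

106.16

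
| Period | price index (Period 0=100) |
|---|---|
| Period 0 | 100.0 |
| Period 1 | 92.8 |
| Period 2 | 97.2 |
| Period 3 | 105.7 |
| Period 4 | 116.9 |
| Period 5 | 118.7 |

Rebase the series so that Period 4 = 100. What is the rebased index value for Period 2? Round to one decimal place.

83.1

Rebased(Period 2) = 97.2 / 116.9 × 100 = 83.1480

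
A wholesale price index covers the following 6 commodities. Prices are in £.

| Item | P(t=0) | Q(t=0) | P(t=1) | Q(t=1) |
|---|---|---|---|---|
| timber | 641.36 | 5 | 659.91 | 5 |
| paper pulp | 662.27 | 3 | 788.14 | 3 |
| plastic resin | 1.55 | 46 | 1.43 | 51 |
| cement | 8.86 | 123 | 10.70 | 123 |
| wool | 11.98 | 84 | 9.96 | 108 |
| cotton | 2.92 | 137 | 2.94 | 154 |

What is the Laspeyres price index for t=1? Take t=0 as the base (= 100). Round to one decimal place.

106.8

Laspeyres price index uses base-period quantities as weights.
ΣP(t=1)·Q(t=0) = 659.91×5 + 788.14×3 + 1.43×46 + 10.70×123 + 9.96×84 + 2.94×137 = 3299.55 + 2364.42 + 65.78 + 1316.1 + 836.64 + 402.78 = 8285.27
ΣP(t=0)·Q(t=0) = 641.36×5 + 662.27×3 + 1.55×46 + 8.86×123 + 11.98×84 + 2.92×137 = 3206.8 + 1986.81 + 71.3 + 1089.78 + 1006.32 + 400.04 = 7761.05
Index = 8285.27 / 7761.05 × 100 = 106.7545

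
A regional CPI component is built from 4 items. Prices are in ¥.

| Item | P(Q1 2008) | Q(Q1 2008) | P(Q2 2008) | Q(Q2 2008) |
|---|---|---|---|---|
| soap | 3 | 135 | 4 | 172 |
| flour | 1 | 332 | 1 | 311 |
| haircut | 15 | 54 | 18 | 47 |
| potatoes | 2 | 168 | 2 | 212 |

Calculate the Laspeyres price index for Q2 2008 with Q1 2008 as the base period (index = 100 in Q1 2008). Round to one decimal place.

Laspeyres price index uses base-period quantities as weights.
ΣP(Q2 2008)·Q(Q1 2008) = 4×135 + 1×332 + 18×54 + 2×168 = 540 + 332 + 972 + 336 = 2180
ΣP(Q1 2008)·Q(Q1 2008) = 3×135 + 1×332 + 15×54 + 2×168 = 405 + 332 + 810 + 336 = 1883
Index = 2180 / 1883 × 100 = 115.7727

115.8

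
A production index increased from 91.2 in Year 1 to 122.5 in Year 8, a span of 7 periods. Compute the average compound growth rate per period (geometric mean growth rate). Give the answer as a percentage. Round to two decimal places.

Growth factor = (122.5/91.2)^(1/7) = (1.343202)^(1/7) = 1.043052
Growth rate = 1.043052 − 1 = 0.043052 = 4.3052%

4.31%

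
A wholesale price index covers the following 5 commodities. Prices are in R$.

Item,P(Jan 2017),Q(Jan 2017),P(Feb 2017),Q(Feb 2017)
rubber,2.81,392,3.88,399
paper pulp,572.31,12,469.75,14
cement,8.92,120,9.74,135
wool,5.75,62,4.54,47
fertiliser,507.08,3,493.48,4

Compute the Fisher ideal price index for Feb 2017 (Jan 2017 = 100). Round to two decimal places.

92.21

Laspeyres component (base-period weights):
ΣP(Feb 2017)Q(Jan 2017) = 3.88×392 + 469.75×12 + 9.74×120 + 4.54×62 + 493.48×3 = 1520.96 + 5637 + 1168.8 + 281.48 + 1480.44 = 10088.68
ΣP(Jan 2017)Q(Jan 2017) = 2.81×392 + 572.31×12 + 8.92×120 + 5.75×62 + 507.08×3 = 1101.52 + 6867.72 + 1070.4 + 356.5 + 1521.24 = 10917.38
L = 10088.68 / 10917.38 × 100 = 92.4094
Paasche component (current-period weights):
ΣP(Feb 2017)Q(Feb 2017) = 3.88×399 + 469.75×14 + 9.74×135 + 4.54×47 + 493.48×4 = 1548.12 + 6576.5 + 1314.9 + 213.38 + 1973.92 = 11626.82
ΣP(Jan 2017)Q(Feb 2017) = 2.81×399 + 572.31×14 + 8.92×135 + 5.75×47 + 507.08×4 = 1121.19 + 8012.34 + 1204.2 + 270.25 + 2028.32 = 12636.3
P = 11626.82 / 12636.3 × 100 = 92.0113
Fisher = √(L × P) = √(92.4094 × 92.0113) = 92.2101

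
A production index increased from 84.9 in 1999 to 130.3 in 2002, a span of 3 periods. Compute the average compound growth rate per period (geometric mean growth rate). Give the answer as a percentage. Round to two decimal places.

Growth factor = (130.3/84.9)^(1/3) = (1.534747)^(1/3) = 1.153486
Growth rate = 1.153486 − 1 = 0.153486 = 15.3486%

15.35%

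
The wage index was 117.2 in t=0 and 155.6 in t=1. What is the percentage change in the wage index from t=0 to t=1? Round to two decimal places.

Change = (155.6 − 117.2) / 117.2 × 100
       = 38.4 / 117.2 × 100 = 32.7645%

32.76%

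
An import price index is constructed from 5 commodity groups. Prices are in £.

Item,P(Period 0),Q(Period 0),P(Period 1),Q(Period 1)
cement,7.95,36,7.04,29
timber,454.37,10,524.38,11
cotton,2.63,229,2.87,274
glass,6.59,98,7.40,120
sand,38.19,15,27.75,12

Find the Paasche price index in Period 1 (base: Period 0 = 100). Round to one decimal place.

Paasche price index uses current-period quantities as weights.
ΣP(Period 1)·Q(Period 1) = 7.04×29 + 524.38×11 + 2.87×274 + 7.40×120 + 27.75×12 = 204.16 + 5768.18 + 786.38 + 888 + 333 = 7979.72
ΣP(Period 0)·Q(Period 1) = 7.95×29 + 454.37×11 + 2.63×274 + 6.59×120 + 38.19×12 = 230.55 + 4998.07 + 720.62 + 790.8 + 458.28 = 7198.32
Index = 7979.72 / 7198.32 × 100 = 110.8553

110.9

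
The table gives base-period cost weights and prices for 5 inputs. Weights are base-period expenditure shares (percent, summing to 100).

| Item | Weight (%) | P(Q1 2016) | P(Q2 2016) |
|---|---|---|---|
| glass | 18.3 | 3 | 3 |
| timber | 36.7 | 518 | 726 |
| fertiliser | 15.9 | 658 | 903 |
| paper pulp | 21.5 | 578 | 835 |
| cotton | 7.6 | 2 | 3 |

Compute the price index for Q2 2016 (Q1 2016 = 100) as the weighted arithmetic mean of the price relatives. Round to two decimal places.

134.02

glass: 18.3 × (3/3) = 18.3 × 1.000000 = 18.3000
timber: 36.7 × (726/518) = 36.7 × 1.401544 = 51.4367
fertiliser: 15.9 × (903/658) = 15.9 × 1.372340 = 21.8202
paper pulp: 21.5 × (835/578) = 21.5 × 1.444637 = 31.0597
cotton: 7.6 × (3/2) = 7.6 × 1.500000 = 11.4000
Index = Σ wᵢ·(p₁ᵢ/p₀ᵢ) = 18.3000 + 51.4367 + 21.8202 + 31.0597 + 11.4000 = 134.0166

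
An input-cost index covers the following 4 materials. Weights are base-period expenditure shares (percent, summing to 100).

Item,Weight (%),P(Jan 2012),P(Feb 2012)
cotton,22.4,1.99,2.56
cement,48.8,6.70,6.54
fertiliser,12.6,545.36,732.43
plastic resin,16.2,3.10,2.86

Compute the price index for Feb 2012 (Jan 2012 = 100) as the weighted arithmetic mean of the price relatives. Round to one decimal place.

cotton: 22.4 × (2.56/1.99) = 22.4 × 1.286432 = 28.8161
cement: 48.8 × (6.54/6.70) = 48.8 × 0.976119 = 47.6346
fertiliser: 12.6 × (732.43/545.36) = 12.6 × 1.343021 = 16.9221
plastic resin: 16.2 × (2.86/3.10) = 16.2 × 0.922581 = 14.9458
Index = Σ wᵢ·(p₁ᵢ/p₀ᵢ) = 28.8161 + 47.6346 + 16.9221 + 14.9458 = 108.3186

108.3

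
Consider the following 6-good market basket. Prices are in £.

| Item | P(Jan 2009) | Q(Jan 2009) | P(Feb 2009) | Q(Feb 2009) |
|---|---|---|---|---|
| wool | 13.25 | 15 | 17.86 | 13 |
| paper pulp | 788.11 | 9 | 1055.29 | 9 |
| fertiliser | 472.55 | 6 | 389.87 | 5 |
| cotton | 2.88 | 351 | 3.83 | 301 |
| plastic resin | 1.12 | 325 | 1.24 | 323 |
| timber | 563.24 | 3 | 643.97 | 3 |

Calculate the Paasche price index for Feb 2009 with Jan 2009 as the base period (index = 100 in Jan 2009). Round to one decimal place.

Paasche price index uses current-period quantities as weights.
ΣP(Feb 2009)·Q(Feb 2009) = 17.86×13 + 1055.29×9 + 389.87×5 + 3.83×301 + 1.24×323 + 643.97×3 = 232.18 + 9497.61 + 1949.35 + 1152.83 + 400.52 + 1931.91 = 15164.4
ΣP(Jan 2009)·Q(Feb 2009) = 13.25×13 + 788.11×9 + 472.55×5 + 2.88×301 + 1.12×323 + 563.24×3 = 172.25 + 7092.99 + 2362.75 + 866.88 + 361.76 + 1689.72 = 12546.35
Index = 15164.4 / 12546.35 × 100 = 120.8670

120.9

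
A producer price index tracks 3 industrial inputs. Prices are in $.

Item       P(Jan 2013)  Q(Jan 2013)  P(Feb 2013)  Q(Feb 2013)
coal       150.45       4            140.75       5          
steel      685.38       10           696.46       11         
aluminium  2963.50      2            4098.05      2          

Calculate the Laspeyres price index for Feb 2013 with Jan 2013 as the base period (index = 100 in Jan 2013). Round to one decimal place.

117.5

Laspeyres price index uses base-period quantities as weights.
ΣP(Feb 2013)·Q(Jan 2013) = 140.75×4 + 696.46×10 + 4098.05×2 = 563 + 6964.6 + 8196.1 = 15723.7
ΣP(Jan 2013)·Q(Jan 2013) = 150.45×4 + 685.38×10 + 2963.50×2 = 601.8 + 6853.8 + 5927 = 13382.6
Index = 15723.7 / 13382.6 × 100 = 117.4936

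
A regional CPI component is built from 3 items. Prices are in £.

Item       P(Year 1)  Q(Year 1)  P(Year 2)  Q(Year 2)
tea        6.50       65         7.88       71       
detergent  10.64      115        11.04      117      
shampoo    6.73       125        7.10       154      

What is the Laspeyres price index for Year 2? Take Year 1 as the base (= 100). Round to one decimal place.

Laspeyres price index uses base-period quantities as weights.
ΣP(Year 2)·Q(Year 1) = 7.88×65 + 11.04×115 + 7.10×125 = 512.2 + 1269.6 + 887.5 = 2669.3
ΣP(Year 1)·Q(Year 1) = 6.50×65 + 10.64×115 + 6.73×125 = 422.5 + 1223.6 + 841.25 = 2487.35
Index = 2669.3 / 2487.35 × 100 = 107.3150

107.3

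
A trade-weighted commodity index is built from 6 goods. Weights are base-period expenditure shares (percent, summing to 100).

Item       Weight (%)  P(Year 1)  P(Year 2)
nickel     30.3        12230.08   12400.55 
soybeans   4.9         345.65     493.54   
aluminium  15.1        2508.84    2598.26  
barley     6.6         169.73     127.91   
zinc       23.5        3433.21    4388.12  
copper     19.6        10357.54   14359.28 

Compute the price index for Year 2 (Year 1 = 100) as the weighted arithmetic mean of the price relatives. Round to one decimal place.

nickel: 30.3 × (12400.55/12230.08) = 30.3 × 1.013939 = 30.7223
soybeans: 4.9 × (493.54/345.65) = 4.9 × 1.427861 = 6.9965
aluminium: 15.1 × (2598.26/2508.84) = 15.1 × 1.035642 = 15.6382
barley: 6.6 × (127.91/169.73) = 6.6 × 0.753609 = 4.9738
zinc: 23.5 × (4388.12/3433.21) = 23.5 × 1.278139 = 30.0363
copper: 19.6 × (14359.28/10357.54) = 19.6 × 1.386360 = 27.1727
Index = Σ wᵢ·(p₁ᵢ/p₀ᵢ) = 30.7223 + 6.9965 + 15.6382 + 4.9738 + 30.0363 + 27.1727 = 115.5398

115.5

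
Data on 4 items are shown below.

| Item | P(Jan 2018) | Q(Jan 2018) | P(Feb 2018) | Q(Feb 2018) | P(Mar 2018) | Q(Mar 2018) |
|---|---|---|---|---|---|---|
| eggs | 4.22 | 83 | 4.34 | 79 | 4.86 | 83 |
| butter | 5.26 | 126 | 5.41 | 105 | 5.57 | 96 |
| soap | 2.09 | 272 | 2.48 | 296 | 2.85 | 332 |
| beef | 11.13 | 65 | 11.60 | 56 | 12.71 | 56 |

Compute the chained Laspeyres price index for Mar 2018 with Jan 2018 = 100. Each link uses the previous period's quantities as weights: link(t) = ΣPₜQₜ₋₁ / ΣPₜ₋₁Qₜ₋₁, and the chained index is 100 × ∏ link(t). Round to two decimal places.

117.90

Link Jan 2018→Feb 2018:
ΣP(Feb 2018)Q(Jan 2018) = 4.34×83 + 5.41×126 + 2.48×272 + 11.60×65 = 360.22 + 681.66 + 674.56 + 754 = 2470.44
ΣP(Jan 2018)Q(Jan 2018) = 4.22×83 + 5.26×126 + 2.09×272 + 11.13×65 = 350.26 + 662.76 + 568.48 + 723.45 = 2304.95
link = 2470.44/2304.95 = 1.071798
Link Feb 2018→Mar 2018:
ΣP(Mar 2018)Q(Feb 2018) = 4.86×79 + 5.57×105 + 2.85×296 + 12.71×56 = 383.94 + 584.85 + 843.6 + 711.76 = 2524.15
ΣP(Feb 2018)Q(Feb 2018) = 4.34×79 + 5.41×105 + 2.48×296 + 11.60×56 = 342.86 + 568.05 + 734.08 + 649.6 = 2294.59
link = 2524.15/2294.59 = 1.100044
Chained index = 100 × 1.071798 × 1.100044 = 117.9025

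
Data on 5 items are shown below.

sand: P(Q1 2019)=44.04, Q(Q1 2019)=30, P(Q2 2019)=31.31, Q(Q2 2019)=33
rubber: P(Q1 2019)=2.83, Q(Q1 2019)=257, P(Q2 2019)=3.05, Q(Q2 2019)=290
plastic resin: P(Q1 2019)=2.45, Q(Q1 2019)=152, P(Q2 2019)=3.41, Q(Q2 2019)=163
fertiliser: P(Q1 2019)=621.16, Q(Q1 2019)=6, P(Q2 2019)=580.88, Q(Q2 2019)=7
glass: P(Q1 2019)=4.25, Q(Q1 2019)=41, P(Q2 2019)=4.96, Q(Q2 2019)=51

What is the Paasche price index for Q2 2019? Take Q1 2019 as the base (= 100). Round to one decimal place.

93.8

Paasche price index uses current-period quantities as weights.
ΣP(Q2 2019)·Q(Q2 2019) = 31.31×33 + 3.05×290 + 3.41×163 + 580.88×7 + 4.96×51 = 1033.23 + 884.5 + 555.83 + 4066.16 + 252.96 = 6792.68
ΣP(Q1 2019)·Q(Q2 2019) = 44.04×33 + 2.83×290 + 2.45×163 + 621.16×7 + 4.25×51 = 1453.32 + 820.7 + 399.35 + 4348.12 + 216.75 = 7238.24
Index = 6792.68 / 7238.24 × 100 = 93.8444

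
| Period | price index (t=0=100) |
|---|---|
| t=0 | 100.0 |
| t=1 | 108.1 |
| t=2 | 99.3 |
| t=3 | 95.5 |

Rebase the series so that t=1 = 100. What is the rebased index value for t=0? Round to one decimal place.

Rebased(t=0) = 100.0 / 108.1 × 100 = 92.5069

92.5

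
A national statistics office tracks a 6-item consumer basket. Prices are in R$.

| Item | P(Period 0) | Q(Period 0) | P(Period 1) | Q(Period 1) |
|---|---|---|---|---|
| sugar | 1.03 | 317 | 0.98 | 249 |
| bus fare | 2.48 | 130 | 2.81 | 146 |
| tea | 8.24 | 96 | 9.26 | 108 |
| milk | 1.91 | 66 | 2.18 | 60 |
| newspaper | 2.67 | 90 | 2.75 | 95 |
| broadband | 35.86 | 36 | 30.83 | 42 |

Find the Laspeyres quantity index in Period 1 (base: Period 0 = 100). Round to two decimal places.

Laspeyres quantity index uses base-period prices as weights.
ΣP(Period 0)·Q(Period 1) = 1.03×249 + 2.48×146 + 8.24×108 + 1.91×60 + 2.67×95 + 35.86×42 = 256.47 + 362.08 + 889.92 + 114.6 + 253.65 + 1506.12 = 3382.84
ΣP(Period 0)·Q(Period 0) = 1.03×317 + 2.48×130 + 8.24×96 + 1.91×66 + 2.67×90 + 35.86×36 = 326.51 + 322.4 + 791.04 + 126.06 + 240.3 + 1290.96 = 3097.27
Index = 3382.84 / 3097.27 × 100 = 109.2201

109.22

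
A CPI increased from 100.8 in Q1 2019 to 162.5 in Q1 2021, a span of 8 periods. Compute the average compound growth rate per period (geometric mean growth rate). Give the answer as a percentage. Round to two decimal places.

Growth factor = (162.5/100.8)^(1/8) = (1.612103)^(1/8) = 1.061510
Growth rate = 1.061510 − 1 = 0.061510 = 6.1510%

6.15%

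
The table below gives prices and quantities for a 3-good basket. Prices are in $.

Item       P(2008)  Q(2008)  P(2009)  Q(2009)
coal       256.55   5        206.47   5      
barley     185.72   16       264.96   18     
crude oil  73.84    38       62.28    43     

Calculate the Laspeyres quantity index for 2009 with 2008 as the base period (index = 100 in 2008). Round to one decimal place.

110.5

Laspeyres quantity index uses base-period prices as weights.
ΣP(2008)·Q(2009) = 256.55×5 + 185.72×18 + 73.84×43 = 1282.75 + 3342.96 + 3175.12 = 7800.83
ΣP(2008)·Q(2008) = 256.55×5 + 185.72×16 + 73.84×38 = 1282.75 + 2971.52 + 2805.92 = 7060.19
Index = 7800.83 / 7060.19 × 100 = 110.4904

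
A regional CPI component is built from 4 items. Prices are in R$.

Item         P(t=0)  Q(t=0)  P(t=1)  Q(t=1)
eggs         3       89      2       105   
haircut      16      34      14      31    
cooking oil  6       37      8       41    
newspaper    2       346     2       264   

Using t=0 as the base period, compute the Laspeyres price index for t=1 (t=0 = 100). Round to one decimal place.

95.2

Laspeyres price index uses base-period quantities as weights.
ΣP(t=1)·Q(t=0) = 2×89 + 14×34 + 8×37 + 2×346 = 178 + 476 + 296 + 692 = 1642
ΣP(t=0)·Q(t=0) = 3×89 + 16×34 + 6×37 + 2×346 = 267 + 544 + 222 + 692 = 1725
Index = 1642 / 1725 × 100 = 95.1884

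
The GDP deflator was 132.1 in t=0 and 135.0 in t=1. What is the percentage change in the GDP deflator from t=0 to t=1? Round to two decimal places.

2.20%

Change = (135.0 − 132.1) / 132.1 × 100
       = 2.9 / 132.1 × 100 = 2.1953%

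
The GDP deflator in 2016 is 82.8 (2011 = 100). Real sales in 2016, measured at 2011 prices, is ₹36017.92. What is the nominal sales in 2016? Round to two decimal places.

Nominal = Real × (Index/100) = 36017.92 × (82.8/100)
        = 36017.92 × 0.828 = 29822.8378

29822.84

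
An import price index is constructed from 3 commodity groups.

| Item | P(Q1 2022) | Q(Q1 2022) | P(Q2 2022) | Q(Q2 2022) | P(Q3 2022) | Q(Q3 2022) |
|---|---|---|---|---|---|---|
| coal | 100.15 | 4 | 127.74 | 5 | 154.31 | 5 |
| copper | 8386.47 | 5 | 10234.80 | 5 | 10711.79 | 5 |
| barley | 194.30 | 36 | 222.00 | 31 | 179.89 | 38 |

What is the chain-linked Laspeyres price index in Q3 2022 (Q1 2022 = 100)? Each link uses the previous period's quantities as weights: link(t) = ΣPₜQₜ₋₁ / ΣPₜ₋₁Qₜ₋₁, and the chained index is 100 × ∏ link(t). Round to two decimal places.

Link Q1 2022→Q2 2022:
ΣP(Q2 2022)Q(Q1 2022) = 127.74×4 + 10234.80×5 + 222.00×36 = 510.96 + 51174 + 7992 = 59676.96
ΣP(Q1 2022)Q(Q1 2022) = 100.15×4 + 8386.47×5 + 194.30×36 = 400.6 + 41932.35 + 6994.8 = 49327.75
link = 59676.96/49327.75 = 1.209805
Link Q2 2022→Q3 2022:
ΣP(Q3 2022)Q(Q2 2022) = 154.31×5 + 10711.79×5 + 179.89×31 = 771.55 + 53558.95 + 5576.59 = 59907.09
ΣP(Q2 2022)Q(Q2 2022) = 127.74×5 + 10234.80×5 + 222.00×31 = 638.7 + 51174 + 6882 = 58694.7
link = 59907.09/58694.7 = 1.020656
Chained index = 100 × 1.209805 × 1.020656 = 123.4795

123.48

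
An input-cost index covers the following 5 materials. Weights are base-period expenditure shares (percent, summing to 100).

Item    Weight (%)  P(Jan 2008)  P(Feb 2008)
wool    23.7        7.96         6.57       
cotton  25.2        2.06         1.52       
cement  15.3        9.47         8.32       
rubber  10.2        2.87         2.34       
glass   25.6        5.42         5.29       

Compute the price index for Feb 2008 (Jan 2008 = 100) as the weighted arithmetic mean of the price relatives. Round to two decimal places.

wool: 23.7 × (6.57/7.96) = 23.7 × 0.825377 = 19.5614
cotton: 25.2 × (1.52/2.06) = 25.2 × 0.737864 = 18.5942
cement: 15.3 × (8.32/9.47) = 15.3 × 0.878564 = 13.4420
rubber: 10.2 × (2.34/2.87) = 10.2 × 0.815331 = 8.3164
glass: 25.6 × (5.29/5.42) = 25.6 × 0.976015 = 24.9860
Index = Σ wᵢ·(p₁ᵢ/p₀ᵢ) = 19.5614 + 18.5942 + 13.4420 + 8.3164 + 24.9860 = 84.9000

84.90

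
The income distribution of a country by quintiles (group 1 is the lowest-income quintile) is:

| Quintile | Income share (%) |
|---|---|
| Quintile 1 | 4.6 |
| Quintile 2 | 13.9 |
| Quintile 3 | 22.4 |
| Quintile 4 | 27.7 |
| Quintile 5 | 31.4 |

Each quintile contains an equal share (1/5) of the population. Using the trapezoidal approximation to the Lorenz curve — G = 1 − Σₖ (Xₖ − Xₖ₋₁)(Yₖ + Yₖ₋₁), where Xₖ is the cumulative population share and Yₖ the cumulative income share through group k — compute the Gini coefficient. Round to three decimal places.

0.270

Cumulative income shares Yₖ: 0.0460, 0.1850, 0.4090, 0.6860, 1.0000
Σ (Xₖ−Xₖ₋₁)(Yₖ+Yₖ₋₁) = (1/5)(0.0460+0.0000) + (1/5)(0.1850+0.0460) + (1/5)(0.4090+0.1850) + (1/5)(0.6860+0.4090) + (1/5)(1.0000+0.6860)
  = 0.0092 + 0.0462 + 0.1188 + 0.2190 + 0.3372 = 0.7304
G = 1 − 0.7304 = 0.2696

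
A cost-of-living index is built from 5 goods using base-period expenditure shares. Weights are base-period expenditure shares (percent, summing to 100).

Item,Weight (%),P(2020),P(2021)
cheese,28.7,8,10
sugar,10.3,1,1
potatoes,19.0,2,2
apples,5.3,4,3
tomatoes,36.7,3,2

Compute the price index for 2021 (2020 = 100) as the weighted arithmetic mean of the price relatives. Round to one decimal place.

cheese: 28.7 × (10/8) = 28.7 × 1.250000 = 35.8750
sugar: 10.3 × (1/1) = 10.3 × 1.000000 = 10.3000
potatoes: 19.0 × (2/2) = 19.0 × 1.000000 = 19.0000
apples: 5.3 × (3/4) = 5.3 × 0.750000 = 3.9750
tomatoes: 36.7 × (2/3) = 36.7 × 0.666667 = 24.4667
Index = Σ wᵢ·(p₁ᵢ/p₀ᵢ) = 35.8750 + 10.3000 + 19.0000 + 3.9750 + 24.4667 = 93.6167

93.6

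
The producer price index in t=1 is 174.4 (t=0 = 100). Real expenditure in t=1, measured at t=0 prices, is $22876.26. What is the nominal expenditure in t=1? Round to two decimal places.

Nominal = Real × (Index/100) = 22876.26 × (174.4/100)
        = 22876.26 × 1.744 = 39896.1974

39896.20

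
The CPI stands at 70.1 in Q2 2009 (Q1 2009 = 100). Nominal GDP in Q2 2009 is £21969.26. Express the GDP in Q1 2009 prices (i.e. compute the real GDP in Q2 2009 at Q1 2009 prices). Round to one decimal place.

Real = Nominal ÷ (Index/100) = 21969.26 ÷ (70.1/100)
     = 21969.26 ÷ 0.701 = 31339.8859

31339.9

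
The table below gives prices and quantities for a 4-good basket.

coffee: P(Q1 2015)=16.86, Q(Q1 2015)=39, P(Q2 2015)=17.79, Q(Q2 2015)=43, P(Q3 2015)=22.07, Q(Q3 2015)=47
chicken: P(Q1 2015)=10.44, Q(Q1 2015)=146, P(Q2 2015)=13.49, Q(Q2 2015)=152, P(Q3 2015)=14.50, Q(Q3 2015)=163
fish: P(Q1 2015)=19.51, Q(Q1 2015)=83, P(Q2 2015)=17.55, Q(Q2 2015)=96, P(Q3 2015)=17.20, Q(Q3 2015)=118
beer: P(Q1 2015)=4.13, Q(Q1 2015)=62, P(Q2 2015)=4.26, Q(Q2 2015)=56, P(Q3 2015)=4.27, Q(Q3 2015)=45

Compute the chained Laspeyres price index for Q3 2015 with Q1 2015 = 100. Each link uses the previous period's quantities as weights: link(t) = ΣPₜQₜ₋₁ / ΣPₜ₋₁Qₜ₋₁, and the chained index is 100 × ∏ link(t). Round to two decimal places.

115.00

Link Q1 2015→Q2 2015:
ΣP(Q2 2015)Q(Q1 2015) = 17.79×39 + 13.49×146 + 17.55×83 + 4.26×62 = 693.81 + 1969.54 + 1456.65 + 264.12 = 4384.12
ΣP(Q1 2015)Q(Q1 2015) = 16.86×39 + 10.44×146 + 19.51×83 + 4.13×62 = 657.54 + 1524.24 + 1619.33 + 256.06 = 4057.17
link = 4384.12/4057.17 = 1.080586
Link Q2 2015→Q3 2015:
ΣP(Q3 2015)Q(Q2 2015) = 22.07×43 + 14.50×152 + 17.20×96 + 4.27×56 = 949.01 + 2204 + 1651.2 + 239.12 = 5043.33
ΣP(Q2 2015)Q(Q2 2015) = 17.79×43 + 13.49×152 + 17.55×96 + 4.26×56 = 764.97 + 2050.48 + 1684.8 + 238.56 = 4738.81
link = 5043.33/4738.81 = 1.064261
Chained index = 100 × 1.080586 × 1.064261 = 115.0025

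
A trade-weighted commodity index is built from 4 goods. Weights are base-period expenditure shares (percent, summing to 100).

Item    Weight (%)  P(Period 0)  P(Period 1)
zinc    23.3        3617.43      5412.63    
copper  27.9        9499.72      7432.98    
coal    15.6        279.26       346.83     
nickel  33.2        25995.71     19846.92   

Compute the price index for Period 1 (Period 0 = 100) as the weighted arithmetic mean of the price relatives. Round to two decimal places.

zinc: 23.3 × (5412.63/3617.43) = 23.3 × 1.496264 = 34.8629
copper: 27.9 × (7432.98/9499.72) = 27.9 × 0.782442 = 21.8301
coal: 15.6 × (346.83/279.26) = 15.6 × 1.241961 = 19.3746
nickel: 33.2 × (19846.92/25995.71) = 33.2 × 0.763469 = 25.3472
Index = Σ wᵢ·(p₁ᵢ/p₀ᵢ) = 34.8629 + 21.8301 + 19.3746 + 25.3472 = 101.4148

101.41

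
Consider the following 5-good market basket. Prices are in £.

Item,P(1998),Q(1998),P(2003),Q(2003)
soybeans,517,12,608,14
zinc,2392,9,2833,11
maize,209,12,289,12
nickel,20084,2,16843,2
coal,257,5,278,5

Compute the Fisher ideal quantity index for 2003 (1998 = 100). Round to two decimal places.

108.88

Laspeyres component (base-period weights):
ΣP(1998)Q(2003) = 517×14 + 2392×11 + 209×12 + 20084×2 + 257×5 = 7238 + 26312 + 2508 + 40168 + 1285 = 77511
ΣP(1998)Q(1998) = 517×12 + 2392×9 + 209×12 + 20084×2 + 257×5 = 6204 + 21528 + 2508 + 40168 + 1285 = 71693
L = 77511 / 71693 × 100 = 108.1152
Paasche component (current-period weights):
ΣP(2003)Q(2003) = 608×14 + 2833×11 + 289×12 + 16843×2 + 278×5 = 8512 + 31163 + 3468 + 33686 + 1390 = 78219
ΣP(2003)Q(1998) = 608×12 + 2833×9 + 289×12 + 16843×2 + 278×5 = 7296 + 25497 + 3468 + 33686 + 1390 = 71337
P = 78219 / 71337 × 100 = 109.6472
Fisher = √(L × P) = √(108.1152 × 109.6472) = 108.8785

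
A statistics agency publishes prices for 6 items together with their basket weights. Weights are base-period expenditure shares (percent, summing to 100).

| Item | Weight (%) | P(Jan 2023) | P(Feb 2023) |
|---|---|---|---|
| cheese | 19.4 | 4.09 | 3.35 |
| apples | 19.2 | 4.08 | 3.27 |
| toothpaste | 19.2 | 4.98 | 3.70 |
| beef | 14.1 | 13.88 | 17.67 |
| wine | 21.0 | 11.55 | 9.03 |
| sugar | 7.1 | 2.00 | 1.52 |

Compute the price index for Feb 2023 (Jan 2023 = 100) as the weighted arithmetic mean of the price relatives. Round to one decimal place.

85.3

cheese: 19.4 × (3.35/4.09) = 19.4 × 0.819071 = 15.8900
apples: 19.2 × (3.27/4.08) = 19.2 × 0.801471 = 15.3882
toothpaste: 19.2 × (3.70/4.98) = 19.2 × 0.742972 = 14.2651
beef: 14.1 × (17.67/13.88) = 14.1 × 1.273055 = 17.9501
wine: 21.0 × (9.03/11.55) = 21.0 × 0.781818 = 16.4182
sugar: 7.1 × (1.52/2.00) = 7.1 × 0.760000 = 5.3960
Index = Σ wᵢ·(p₁ᵢ/p₀ᵢ) = 15.8900 + 15.3882 + 14.2651 + 17.9501 + 16.4182 + 5.3960 = 85.3075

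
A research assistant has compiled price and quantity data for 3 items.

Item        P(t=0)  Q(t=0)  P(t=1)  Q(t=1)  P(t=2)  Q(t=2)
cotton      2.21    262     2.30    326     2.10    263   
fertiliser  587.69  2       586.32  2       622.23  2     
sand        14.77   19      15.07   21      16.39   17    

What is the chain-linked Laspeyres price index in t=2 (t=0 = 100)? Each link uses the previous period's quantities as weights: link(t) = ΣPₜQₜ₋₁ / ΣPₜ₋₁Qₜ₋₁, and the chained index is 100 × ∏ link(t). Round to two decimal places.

102.86

Link t=0→t=1:
ΣP(t=1)Q(t=0) = 2.30×262 + 586.32×2 + 15.07×19 = 602.6 + 1172.64 + 286.33 = 2061.57
ΣP(t=0)Q(t=0) = 2.21×262 + 587.69×2 + 14.77×19 = 579.02 + 1175.38 + 280.63 = 2035.03
link = 2061.57/2035.03 = 1.013042
Link t=1→t=2:
ΣP(t=2)Q(t=1) = 2.10×326 + 622.23×2 + 16.39×21 = 684.6 + 1244.46 + 344.19 = 2273.25
ΣP(t=1)Q(t=1) = 2.30×326 + 586.32×2 + 15.07×21 = 749.8 + 1172.64 + 316.47 = 2238.91
link = 2273.25/2238.91 = 1.015338
Chained index = 100 × 1.013042 × 1.015338 = 102.8579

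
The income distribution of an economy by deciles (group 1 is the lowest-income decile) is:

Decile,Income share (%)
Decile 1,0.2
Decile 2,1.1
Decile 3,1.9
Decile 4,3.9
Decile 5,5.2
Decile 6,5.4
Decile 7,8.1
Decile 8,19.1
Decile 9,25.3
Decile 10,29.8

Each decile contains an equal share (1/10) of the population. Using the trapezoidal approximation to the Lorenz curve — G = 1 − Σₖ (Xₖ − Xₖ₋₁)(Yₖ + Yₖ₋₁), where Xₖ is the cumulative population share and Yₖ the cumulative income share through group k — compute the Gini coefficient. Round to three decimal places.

Cumulative income shares Yₖ: 0.0020, 0.0130, 0.0320, 0.0710, 0.1230, 0.1770, 0.2580, 0.4490, 0.7020, 1.0000
Σ (Xₖ−Xₖ₋₁)(Yₖ+Yₖ₋₁) = (1/10)(0.0020+0.0000) + (1/10)(0.0130+0.0020) + (1/10)(0.0320+0.0130) + (1/10)(0.0710+0.0320) + (1/10)(0.1230+0.0710) + (1/10)(0.1770+0.1230) + (1/10)(0.2580+0.1770) + (1/10)(0.4490+0.2580) + (1/10)(0.7020+0.4490) + (1/10)(1.0000+0.7020)
  = 0.0002 + 0.0015 + 0.0045 + 0.0103 + 0.0194 + 0.0300 + 0.0435 + 0.0707 + 0.1151 + 0.1702 = 0.4654
G = 1 − 0.4654 = 0.5346

0.535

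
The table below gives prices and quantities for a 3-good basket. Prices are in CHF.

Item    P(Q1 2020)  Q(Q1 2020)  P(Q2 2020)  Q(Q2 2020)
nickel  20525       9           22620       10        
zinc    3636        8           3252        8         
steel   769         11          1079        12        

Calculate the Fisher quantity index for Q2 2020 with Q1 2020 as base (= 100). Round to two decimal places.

109.70

Laspeyres component (base-period weights):
ΣP(Q1 2020)Q(Q2 2020) = 20525×10 + 3636×8 + 769×12 = 205250 + 29088 + 9228 = 243566
ΣP(Q1 2020)Q(Q1 2020) = 20525×9 + 3636×8 + 769×11 = 184725 + 29088 + 8459 = 222272
L = 243566 / 222272 × 100 = 109.5802
Paasche component (current-period weights):
ΣP(Q2 2020)Q(Q2 2020) = 22620×10 + 3252×8 + 1079×12 = 226200 + 26016 + 12948 = 265164
ΣP(Q2 2020)Q(Q1 2020) = 22620×9 + 3252×8 + 1079×11 = 203580 + 26016 + 11869 = 241465
P = 265164 / 241465 × 100 = 109.8147
Fisher = √(L × P) = √(109.5802 × 109.8147) = 109.6974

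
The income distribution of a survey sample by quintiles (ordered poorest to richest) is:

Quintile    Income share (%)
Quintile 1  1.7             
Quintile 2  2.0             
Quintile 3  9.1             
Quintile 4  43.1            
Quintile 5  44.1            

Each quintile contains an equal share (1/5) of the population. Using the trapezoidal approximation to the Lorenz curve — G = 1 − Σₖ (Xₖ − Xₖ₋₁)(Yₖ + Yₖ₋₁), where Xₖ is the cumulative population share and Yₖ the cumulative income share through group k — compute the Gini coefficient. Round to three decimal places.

0.504

Cumulative income shares Yₖ: 0.0170, 0.0370, 0.1280, 0.5590, 1.0000
Σ (Xₖ−Xₖ₋₁)(Yₖ+Yₖ₋₁) = (1/5)(0.0170+0.0000) + (1/5)(0.0370+0.0170) + (1/5)(0.1280+0.0370) + (1/5)(0.5590+0.1280) + (1/5)(1.0000+0.5590)
  = 0.0034 + 0.0108 + 0.0330 + 0.1374 + 0.3118 = 0.4964
G = 1 − 0.4964 = 0.5036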